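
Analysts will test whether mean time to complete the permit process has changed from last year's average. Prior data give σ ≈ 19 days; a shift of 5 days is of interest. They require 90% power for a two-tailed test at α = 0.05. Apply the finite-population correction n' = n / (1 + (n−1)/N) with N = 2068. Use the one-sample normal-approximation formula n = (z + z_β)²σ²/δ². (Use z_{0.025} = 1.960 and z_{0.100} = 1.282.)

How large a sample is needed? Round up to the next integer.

n = 142

n = (z_{α/2} + z_β)² · σ² / δ²
  = (1.960 + 1.282)² · 19² / 5²
  = 10.5106 · 361 / 25
  = 151.77
Finite-population correction (N = 2068): 151.77 / (1 + (151.77 − 1)/2068) = 141.46.
Round up → n = 142.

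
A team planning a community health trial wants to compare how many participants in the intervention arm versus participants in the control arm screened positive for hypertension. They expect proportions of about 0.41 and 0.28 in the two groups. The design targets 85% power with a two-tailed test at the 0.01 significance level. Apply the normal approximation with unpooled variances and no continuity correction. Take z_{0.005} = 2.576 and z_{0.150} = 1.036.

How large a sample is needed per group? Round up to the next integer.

n = (z_{α/2} + z_β)² · [p₁(1−p₁) + p₂(1−p₂)] / (p₁ − p₂)²
  = (2.576 + 1.036)² · (0.41·0.59 + 0.28·0.72) / (0.13)²
  = (3.612)² · (0.2419 + 0.2016) / 0.0169
  = 13.0465 · 0.4435 / 0.0169
  = 342.38
Round up → n = 343 per group.

n = 343 per group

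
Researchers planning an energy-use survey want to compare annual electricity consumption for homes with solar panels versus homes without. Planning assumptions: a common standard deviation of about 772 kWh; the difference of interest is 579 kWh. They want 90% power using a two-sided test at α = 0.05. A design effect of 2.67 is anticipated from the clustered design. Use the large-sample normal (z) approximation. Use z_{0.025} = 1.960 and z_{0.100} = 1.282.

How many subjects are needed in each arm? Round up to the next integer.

n = (z_{α/2} + z_β)² · (σ₁² + σ₂²) / δ²
  = (1.960 + 1.282)² · (2·772² = 1191968) / 579²
  = 10.5106 · 1191968 / 335241
  = 37.37
Design effect: 2.67 × 37.37 = 99.78.
Round up → n = 100 per group.

n = 100 per group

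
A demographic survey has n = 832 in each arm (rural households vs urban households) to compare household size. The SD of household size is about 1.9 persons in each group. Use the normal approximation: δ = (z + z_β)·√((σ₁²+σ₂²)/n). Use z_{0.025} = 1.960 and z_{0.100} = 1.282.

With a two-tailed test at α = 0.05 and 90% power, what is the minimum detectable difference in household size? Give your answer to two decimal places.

Minimum detectable difference ≈ 0.30 persons

δ = (z_{α/2} + z_β) · √((σ₁²+σ₂²)/n)
  = (1.960 + 1.282) · √(7.22/832)
  = 3.242 · √0.00868
  = 3.242 · 0.0932
  = 0.3020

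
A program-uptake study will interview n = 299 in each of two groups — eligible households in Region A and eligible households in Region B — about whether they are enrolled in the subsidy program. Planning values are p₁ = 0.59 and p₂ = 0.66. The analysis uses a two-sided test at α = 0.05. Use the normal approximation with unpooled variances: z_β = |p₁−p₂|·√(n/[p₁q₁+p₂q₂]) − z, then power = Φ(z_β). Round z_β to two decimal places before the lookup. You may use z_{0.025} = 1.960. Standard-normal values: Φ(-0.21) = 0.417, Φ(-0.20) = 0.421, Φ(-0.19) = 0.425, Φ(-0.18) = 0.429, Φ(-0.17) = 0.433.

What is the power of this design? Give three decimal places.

z_β = |p₁−p₂|·√(n/[p₁q₁+p₂q₂]) − z_{α/2}
    = 0.07 · √(299/0.4663) − 1.960
    = 0.07 · 25.3223 − 1.960
    = 1.7726 − 1.960 = -0.1874 → -0.19
Power = Φ(-0.19) = 0.425.

Power ≈ 0.425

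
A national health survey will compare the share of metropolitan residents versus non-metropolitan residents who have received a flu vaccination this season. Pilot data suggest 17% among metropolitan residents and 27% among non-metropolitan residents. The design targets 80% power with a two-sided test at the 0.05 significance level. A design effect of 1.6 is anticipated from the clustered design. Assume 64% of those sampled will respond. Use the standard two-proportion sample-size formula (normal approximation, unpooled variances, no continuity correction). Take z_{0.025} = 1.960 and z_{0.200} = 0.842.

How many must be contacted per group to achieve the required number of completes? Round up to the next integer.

n = (z_{α/2} + z_β)² · [p₁(1−p₁) + p₂(1−p₂)] / (p₁ − p₂)²
  = (1.960 + 0.842)² · (0.17·0.83 + 0.27·0.73) / (-0.10)²
  = (2.802)² · (0.1411 + 0.1971) / 0.0100
  = 7.8512 · 0.3382 / 0.0100
  = 265.53
Design effect: 1.6 × 265.53 = 424.84.
Adjust for 64% response: 424.84 / 0.64 = 663.82.
Round up → n = 664 per group.

n = 664 per group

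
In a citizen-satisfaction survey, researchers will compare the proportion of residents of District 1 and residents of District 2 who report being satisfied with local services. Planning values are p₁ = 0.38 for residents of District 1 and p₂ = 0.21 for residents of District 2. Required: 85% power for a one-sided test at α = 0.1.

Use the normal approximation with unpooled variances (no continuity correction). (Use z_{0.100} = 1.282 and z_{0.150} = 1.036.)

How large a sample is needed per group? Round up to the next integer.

n = 75 per group

n = (z_α + z_β)² · [p₁(1−p₁) + p₂(1−p₂)] / (p₁ − p₂)²
  = (1.282 + 1.036)² · (0.38·0.62 + 0.21·0.79) / (0.17)²
  = (2.318)² · (0.2356 + 0.1659) / 0.0289
  = 5.3731 · 0.4015 / 0.0289
  = 74.65
Round up → n = 75 per group.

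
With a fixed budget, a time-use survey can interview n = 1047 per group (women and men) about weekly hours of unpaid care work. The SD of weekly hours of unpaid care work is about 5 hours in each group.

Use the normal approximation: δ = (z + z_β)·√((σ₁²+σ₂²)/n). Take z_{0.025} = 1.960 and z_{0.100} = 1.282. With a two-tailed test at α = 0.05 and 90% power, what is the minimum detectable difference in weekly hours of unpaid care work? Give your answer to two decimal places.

δ = (z_{α/2} + z_β) · √((σ₁²+σ₂²)/n)
  = (1.960 + 1.282) · √(50/1047)
  = 3.242 · √0.04776
  = 3.242 · 0.2185
  = 0.7085

Minimum detectable difference ≈ 0.71 hours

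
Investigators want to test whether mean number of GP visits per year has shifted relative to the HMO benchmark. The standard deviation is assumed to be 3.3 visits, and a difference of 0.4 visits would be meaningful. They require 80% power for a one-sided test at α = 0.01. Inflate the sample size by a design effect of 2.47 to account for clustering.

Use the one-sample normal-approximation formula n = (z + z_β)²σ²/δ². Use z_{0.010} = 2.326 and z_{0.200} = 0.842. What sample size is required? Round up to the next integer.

n = (z_α + z_β)² · σ² / δ²
  = (2.326 + 0.842)² · 3.3² / 0.4²
  = 10.0362 · 10.89 / 0.16
  = 683.09
Design effect: 2.47 × 683.09 = 1687.23.
Round up → n = 1688.

n = 1688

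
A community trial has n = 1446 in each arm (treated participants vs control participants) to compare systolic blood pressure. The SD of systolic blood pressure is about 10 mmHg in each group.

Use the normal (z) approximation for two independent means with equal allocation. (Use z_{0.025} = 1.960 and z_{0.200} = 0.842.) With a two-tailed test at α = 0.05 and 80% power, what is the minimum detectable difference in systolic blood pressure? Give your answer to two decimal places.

Minimum detectable difference ≈ 1.04 mmHg

δ = (z_{α/2} + z_β) · √((σ₁²+σ₂²)/n)
  = (1.960 + 0.842) · √(200/1446)
  = 2.802 · √0.13831
  = 2.802 · 0.3719
  = 1.0421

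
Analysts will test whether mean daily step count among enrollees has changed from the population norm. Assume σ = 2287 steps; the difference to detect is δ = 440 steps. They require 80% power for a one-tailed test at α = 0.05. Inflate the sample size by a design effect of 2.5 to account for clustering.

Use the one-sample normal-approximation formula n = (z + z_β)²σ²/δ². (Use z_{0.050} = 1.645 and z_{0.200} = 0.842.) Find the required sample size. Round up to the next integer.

n = 418

n = (z_α + z_β)² · σ² / δ²
  = (1.645 + 0.842)² · 2287² / 440²
  = 6.1852 · 5230369 / 193600
  = 167.10
Design effect: 2.5 × 167.10 = 417.75.
Round up → n = 418.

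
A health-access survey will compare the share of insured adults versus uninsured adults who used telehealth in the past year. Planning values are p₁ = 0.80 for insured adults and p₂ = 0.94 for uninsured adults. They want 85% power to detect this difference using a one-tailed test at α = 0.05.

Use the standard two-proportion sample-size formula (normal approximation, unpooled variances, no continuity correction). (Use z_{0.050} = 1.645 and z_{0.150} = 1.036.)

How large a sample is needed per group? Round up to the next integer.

n = (z_α + z_β)² · [p₁(1−p₁) + p₂(1−p₂)] / (p₁ − p₂)²
  = (1.645 + 1.036)² · (0.80·0.20 + 0.94·0.06) / (-0.14)²
  = (2.681)² · (0.1600 + 0.0564) / 0.0196
  = 7.1878 · 0.2164 / 0.0196
  = 79.36
Round up → n = 80 per group.

n = 80 per group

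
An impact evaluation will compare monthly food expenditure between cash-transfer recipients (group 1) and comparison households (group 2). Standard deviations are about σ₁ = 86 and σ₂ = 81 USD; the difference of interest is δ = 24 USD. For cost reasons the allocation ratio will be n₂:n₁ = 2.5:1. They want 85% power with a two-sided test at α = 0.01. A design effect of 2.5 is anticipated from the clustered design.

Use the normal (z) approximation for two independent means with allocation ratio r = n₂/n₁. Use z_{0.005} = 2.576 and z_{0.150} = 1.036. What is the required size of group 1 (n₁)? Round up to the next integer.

n₁ = 568

n₁ = (z_{α/2} + z_β)² · (σ₁² + σ₂²/r) / δ²
   = (2.576 + 1.036)² · (86² + 81²/2.5) / 24²
   = 13.0465 · (7396 + 2624.4) / 576
   = 13.0465 · 10020.4 / 576
   = 226.96
Design effect: 2.5 × 226.96 = 567.41.
Round up → n₁ = 568; n₂ = r·n₁ = 2.5 × 568 = 1420.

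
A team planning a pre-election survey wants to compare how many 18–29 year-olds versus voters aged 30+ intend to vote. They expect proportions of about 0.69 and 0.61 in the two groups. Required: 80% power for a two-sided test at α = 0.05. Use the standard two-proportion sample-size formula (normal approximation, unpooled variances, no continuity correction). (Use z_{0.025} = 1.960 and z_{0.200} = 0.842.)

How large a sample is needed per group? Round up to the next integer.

n = 555 per group

n = (z_{α/2} + z_β)² · [p₁(1−p₁) + p₂(1−p₂)] / (p₁ − p₂)²
  = (1.960 + 0.842)² · (0.69·0.31 + 0.61·0.39) / (0.08)²
  = (2.802)² · (0.2139 + 0.2379) / 0.0064
  = 7.8512 · 0.4518 / 0.0064
  = 554.25
Round up → n = 555 per group.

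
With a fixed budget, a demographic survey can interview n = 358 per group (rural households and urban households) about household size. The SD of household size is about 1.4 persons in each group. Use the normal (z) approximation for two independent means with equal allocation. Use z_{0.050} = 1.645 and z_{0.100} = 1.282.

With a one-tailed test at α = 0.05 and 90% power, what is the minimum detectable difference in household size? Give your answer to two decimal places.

δ = (z_α + z_β) · √((σ₁²+σ₂²)/n)
  = (1.645 + 1.282) · √(3.92/358)
  = 2.927 · √0.01095
  = 2.927 · 0.1046
  = 0.3063

Minimum detectable difference ≈ 0.31 persons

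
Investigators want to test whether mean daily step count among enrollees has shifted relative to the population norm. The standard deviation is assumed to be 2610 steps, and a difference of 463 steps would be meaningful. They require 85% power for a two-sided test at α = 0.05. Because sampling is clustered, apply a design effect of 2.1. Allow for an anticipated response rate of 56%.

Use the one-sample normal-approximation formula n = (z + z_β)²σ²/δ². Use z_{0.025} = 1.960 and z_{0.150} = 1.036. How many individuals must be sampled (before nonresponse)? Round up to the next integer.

n = 1070

n = (z_{α/2} + z_β)² · σ² / δ²
  = (1.960 + 1.036)² · 2610² / 463²
  = 8.9760 · 6812100 / 214369
  = 285.23
Design effect: 2.1 × 285.23 = 598.99.
Adjust for 56% response: 598.99 / 0.56 = 1069.63.
Round up → n = 1070.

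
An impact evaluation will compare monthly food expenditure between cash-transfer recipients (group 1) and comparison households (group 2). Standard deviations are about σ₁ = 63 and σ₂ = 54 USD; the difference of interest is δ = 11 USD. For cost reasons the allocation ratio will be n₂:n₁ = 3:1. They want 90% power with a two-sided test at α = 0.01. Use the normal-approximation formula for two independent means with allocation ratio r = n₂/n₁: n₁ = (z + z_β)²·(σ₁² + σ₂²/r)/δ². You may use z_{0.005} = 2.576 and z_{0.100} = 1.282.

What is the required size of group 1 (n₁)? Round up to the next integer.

n₁ = (z_{α/2} + z_β)² · (σ₁² + σ₂²/r) / δ²
   = (2.576 + 1.282)² · (63² + 54²/3) / 11²
   = 14.8842 · (3969 + 972) / 121
   = 14.8842 · 4941 / 121
   = 607.79
Round up → n₁ = 608; n₂ = r·n₁ = 3 × 608 = 1824.

n₁ = 608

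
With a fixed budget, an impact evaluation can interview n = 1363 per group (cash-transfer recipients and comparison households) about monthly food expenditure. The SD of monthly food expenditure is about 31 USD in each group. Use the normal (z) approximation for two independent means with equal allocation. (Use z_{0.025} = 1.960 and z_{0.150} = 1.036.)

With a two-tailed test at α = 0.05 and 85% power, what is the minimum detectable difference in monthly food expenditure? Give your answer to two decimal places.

Minimum detectable difference ≈ 3.56 USD

δ = (z_{α/2} + z_β) · √((σ₁²+σ₂²)/n)
  = (1.960 + 1.036) · √(1922/1363)
  = 2.996 · √1.4101
  = 2.996 · 1.1875
  = 3.5577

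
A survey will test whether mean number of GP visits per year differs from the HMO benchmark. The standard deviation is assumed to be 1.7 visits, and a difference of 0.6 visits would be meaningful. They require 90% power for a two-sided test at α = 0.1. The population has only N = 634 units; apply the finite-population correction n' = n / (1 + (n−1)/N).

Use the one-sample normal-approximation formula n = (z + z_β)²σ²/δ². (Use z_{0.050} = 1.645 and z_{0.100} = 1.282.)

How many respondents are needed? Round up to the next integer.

n = 63

n = (z_{α/2} + z_β)² · σ² / δ²
  = (1.645 + 1.282)² · 1.7² / 0.6²
  = 8.5673 · 2.89 / 0.36
  = 68.78
Finite-population correction (N = 634): 68.78 / (1 + (68.78 − 1)/634) = 62.13.
Round up → n = 63.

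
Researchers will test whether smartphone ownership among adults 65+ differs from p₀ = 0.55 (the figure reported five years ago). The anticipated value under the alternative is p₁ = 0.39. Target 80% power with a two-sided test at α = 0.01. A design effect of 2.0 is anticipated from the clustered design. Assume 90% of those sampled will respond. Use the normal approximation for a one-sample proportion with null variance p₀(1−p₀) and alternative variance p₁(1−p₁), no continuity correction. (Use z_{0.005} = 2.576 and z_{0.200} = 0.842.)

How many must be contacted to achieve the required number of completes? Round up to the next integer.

n = [z_{α/2}·√(p₀q₀) + z_β·√(p₁q₁)]² / (p₁ − p₀)²
  = [2.576·√(0.55·0.45) + 0.842·√(0.39·0.61)]² / (-0.16)²
  = [2.576·0.4975 + 0.842·0.4877]² / 0.0256
  = [1.6922]² / 0.0256
  = 111.86
Design effect: 2.0 × 111.86 = 223.72.
Adjust for 90% response: 223.72 / 0.90 = 248.58.
Round up → n = 249.

n = 249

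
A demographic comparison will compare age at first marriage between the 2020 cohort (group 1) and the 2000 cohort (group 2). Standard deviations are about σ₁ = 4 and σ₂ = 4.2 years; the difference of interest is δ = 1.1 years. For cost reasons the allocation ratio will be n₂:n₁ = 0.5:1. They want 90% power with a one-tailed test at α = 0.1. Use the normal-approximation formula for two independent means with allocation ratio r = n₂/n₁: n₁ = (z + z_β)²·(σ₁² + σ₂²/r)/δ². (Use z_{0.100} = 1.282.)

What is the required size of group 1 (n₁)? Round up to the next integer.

n₁ = 279

n₁ = (z_α + z_β)² · (σ₁² + σ₂²/r) / δ²
   = (1.282 + 1.282)² · (4² + 4.2²/0.5) / 1.1²
   = 6.5741 · (16 + 35.28) / 1.21
   = 6.5741 · 51.28 / 1.21
   = 278.61
Round up → n₁ = 279; n₂ = r·n₁ = 0.5 × 279 = 140.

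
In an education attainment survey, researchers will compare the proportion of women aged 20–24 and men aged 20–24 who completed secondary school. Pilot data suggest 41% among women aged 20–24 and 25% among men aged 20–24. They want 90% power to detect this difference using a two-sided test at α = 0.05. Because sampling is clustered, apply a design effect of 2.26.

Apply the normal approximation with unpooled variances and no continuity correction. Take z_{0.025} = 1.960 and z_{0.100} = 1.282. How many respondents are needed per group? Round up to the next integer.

n = (z_{α/2} + z_β)² · [p₁(1−p₁) + p₂(1−p₂)] / (p₁ − p₂)²
  = (1.960 + 1.282)² · (0.41·0.59 + 0.25·0.75) / (0.16)²
  = (3.242)² · (0.2419 + 0.1875) / 0.0256
  = 10.5106 · 0.4294 / 0.0256
  = 176.30
Design effect: 2.26 × 176.30 = 398.43.
Round up → n = 399 per group.

n = 399 per group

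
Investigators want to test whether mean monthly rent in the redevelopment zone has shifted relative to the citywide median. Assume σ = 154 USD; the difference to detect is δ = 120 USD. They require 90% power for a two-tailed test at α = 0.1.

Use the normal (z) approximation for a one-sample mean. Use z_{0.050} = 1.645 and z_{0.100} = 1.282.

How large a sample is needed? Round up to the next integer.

n = 15

n = (z_{α/2} + z_β)² · σ² / δ²
  = (1.645 + 1.282)² · 154² / 120²
  = 8.5673 · 23716 / 14400
  = 14.11
Round up → n = 15.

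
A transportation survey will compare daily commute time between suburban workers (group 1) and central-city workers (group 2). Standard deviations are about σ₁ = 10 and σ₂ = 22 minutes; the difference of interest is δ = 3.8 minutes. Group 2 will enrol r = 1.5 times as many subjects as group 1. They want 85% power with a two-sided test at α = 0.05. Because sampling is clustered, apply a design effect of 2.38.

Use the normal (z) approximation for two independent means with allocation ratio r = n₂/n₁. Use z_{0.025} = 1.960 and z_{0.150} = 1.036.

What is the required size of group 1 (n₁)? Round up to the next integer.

n₁ = (z_{α/2} + z_β)² · (σ₁² + σ₂²/r) / δ²
   = (1.960 + 1.036)² · (10² + 22²/1.5) / 3.8²
   = 8.9760 · (100 + 322.6667) / 14.44
   = 8.9760 · 422.6667 / 14.44
   = 262.73
Design effect: 2.38 × 262.73 = 625.30.
Round up → n₁ = 626; n₂ = r·n₁ = 1.5 × 626 = 939.

n₁ = 626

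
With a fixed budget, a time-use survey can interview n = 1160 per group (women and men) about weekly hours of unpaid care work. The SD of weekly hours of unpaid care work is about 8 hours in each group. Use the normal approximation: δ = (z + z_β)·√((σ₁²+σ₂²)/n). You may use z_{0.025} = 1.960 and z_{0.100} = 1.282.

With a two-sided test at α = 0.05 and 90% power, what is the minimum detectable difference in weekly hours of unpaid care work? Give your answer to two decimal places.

Minimum detectable difference ≈ 1.08 hours

δ = (z_{α/2} + z_β) · √((σ₁²+σ₂²)/n)
  = (1.960 + 1.282) · √(128/1160)
  = 3.242 · √0.11034
  = 3.242 · 0.3322
  = 1.0769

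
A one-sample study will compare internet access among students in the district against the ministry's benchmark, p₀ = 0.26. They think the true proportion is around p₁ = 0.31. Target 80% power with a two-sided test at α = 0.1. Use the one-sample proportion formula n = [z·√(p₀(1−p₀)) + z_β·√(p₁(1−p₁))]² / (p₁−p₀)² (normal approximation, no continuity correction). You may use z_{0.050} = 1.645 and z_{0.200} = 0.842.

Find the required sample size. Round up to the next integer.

n = 494

n = [z_{α/2}·√(p₀q₀) + z_β·√(p₁q₁)]² / (p₁ − p₀)²
  = [1.645·√(0.26·0.74) + 0.842·√(0.31·0.69)]² / (0.05)²
  = [1.645·0.4386 + 0.842·0.4625]² / 0.0025
  = [1.1110]² / 0.0025
  = 493.70
Round up → n = 494.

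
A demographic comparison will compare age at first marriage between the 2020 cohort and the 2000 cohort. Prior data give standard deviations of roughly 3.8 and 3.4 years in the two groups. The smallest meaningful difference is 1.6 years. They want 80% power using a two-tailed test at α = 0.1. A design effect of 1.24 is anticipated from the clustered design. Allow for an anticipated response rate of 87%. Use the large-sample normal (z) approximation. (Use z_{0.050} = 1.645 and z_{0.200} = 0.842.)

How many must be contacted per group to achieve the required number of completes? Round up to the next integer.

n = (z_{α/2} + z_β)² · (σ₁² + σ₂²) / δ²
  = (1.645 + 0.842)² · (3.8² + 3.4² = 26) / 1.6²
  = 6.1852 · 26 / 2.56
  = 62.82
Design effect: 1.24 × 62.82 = 77.89.
Adjust for 87% response: 77.89 / 0.87 = 89.53.
Round up → n = 90 per group.

n = 90 per group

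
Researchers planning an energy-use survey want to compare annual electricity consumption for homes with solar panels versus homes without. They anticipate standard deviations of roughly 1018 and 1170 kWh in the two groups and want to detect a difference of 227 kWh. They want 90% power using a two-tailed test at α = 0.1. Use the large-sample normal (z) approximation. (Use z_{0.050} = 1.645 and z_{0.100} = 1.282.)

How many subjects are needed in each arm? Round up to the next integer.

n = 400 per group

n = (z_{α/2} + z_β)² · (σ₁² + σ₂²) / δ²
  = (1.645 + 1.282)² · (1018² + 1170² = 2405224) / 227²
  = 8.5673 · 2405224 / 51529
  = 399.90
Round up → n = 400 per group.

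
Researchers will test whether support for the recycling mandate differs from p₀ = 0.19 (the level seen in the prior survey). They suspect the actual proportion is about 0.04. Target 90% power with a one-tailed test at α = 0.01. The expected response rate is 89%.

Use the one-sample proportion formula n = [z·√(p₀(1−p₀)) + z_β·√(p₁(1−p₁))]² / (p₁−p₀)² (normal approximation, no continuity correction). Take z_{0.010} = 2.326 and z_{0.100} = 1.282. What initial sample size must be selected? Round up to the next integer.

n = [z_α·√(p₀q₀) + z_β·√(p₁q₁)]² / (p₁ − p₀)²
  = [2.326·√(0.19·0.81) + 1.282·√(0.04·0.96)]² / (-0.15)²
  = [2.326·0.3923 + 1.282·0.1960]² / 0.0225
  = [1.1637]² / 0.0225
  = 60.19
Adjust for 89% response: 60.19 / 0.89 = 67.63.
Round up → n = 68.

n = 68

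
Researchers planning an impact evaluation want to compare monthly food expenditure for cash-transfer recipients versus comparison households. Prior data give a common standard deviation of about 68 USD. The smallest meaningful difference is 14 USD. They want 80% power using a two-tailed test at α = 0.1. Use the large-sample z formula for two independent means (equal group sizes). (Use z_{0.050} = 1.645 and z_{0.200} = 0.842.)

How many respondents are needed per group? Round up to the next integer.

n = (z_{α/2} + z_β)² · (σ₁² + σ₂²) / δ²
  = (1.645 + 0.842)² · (2·68² = 9248) / 14²
  = 6.1852 · 9248 / 196
  = 291.84
Round up → n = 292 per group.

n = 292 per group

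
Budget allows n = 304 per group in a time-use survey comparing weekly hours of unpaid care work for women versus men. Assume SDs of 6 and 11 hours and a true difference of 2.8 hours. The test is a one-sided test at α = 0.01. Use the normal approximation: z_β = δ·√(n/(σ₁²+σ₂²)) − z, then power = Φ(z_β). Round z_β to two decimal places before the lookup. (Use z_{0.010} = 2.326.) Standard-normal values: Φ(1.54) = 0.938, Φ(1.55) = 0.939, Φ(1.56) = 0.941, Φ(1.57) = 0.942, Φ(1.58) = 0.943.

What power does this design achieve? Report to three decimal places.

z_β = δ·√(n/(σ₁²+σ₂²)) − z_α
    = 2.8 · √(304/157) − 2.326
    = 2.8 · 1.39151 − 2.326
    = 3.8962 − 2.326 = 1.5702 → 1.57
Power = Φ(1.57) = 0.942.

Power ≈ 0.942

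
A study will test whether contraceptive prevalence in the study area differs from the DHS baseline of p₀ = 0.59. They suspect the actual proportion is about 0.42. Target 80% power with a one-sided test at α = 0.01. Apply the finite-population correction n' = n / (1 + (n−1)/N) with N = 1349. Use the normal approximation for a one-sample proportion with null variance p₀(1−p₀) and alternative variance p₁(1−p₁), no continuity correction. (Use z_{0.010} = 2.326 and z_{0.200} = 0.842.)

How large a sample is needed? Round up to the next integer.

n = [z_α·√(p₀q₀) + z_β·√(p₁q₁)]² / (p₁ − p₀)²
  = [2.326·√(0.59·0.41) + 0.842·√(0.42·0.58)]² / (-0.17)²
  = [2.326·0.4918 + 0.842·0.4936]² / 0.0289
  = [1.5596]² / 0.0289
  = 84.16
Finite-population correction (N = 1349): 84.16 / (1 + (84.16 − 1)/1349) = 79.28.
Round up → n = 80.

n = 80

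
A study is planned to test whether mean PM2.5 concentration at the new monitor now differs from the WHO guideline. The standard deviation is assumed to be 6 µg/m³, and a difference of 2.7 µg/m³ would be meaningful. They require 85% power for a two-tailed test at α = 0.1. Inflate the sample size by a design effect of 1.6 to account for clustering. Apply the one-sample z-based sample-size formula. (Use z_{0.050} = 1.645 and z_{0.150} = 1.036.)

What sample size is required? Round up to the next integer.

n = 57

n = (z_{α/2} + z_β)² · σ² / δ²
  = (1.645 + 1.036)² · 6² / 2.7²
  = 7.1878 · 36 / 7.29
  = 35.50
Design effect: 1.6 × 35.50 = 56.79.
Round up → n = 57.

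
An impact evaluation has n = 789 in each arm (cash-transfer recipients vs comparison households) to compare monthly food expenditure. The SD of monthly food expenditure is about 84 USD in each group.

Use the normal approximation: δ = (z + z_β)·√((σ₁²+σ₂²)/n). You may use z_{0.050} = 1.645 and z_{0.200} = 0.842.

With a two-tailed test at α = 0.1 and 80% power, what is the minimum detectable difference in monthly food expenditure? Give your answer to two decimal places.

Minimum detectable difference ≈ 10.52 USD

δ = (z_{α/2} + z_β) · √((σ₁²+σ₂²)/n)
  = (1.645 + 0.842) · √(14112/789)
  = 2.487 · √17.8859
  = 2.487 · 4.2292
  = 10.5180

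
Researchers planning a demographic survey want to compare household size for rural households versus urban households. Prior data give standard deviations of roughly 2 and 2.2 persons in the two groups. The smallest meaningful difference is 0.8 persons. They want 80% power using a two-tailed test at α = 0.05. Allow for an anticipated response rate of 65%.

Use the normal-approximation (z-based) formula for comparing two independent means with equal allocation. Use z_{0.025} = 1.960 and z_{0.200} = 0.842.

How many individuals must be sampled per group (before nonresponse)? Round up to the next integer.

n = (z_{α/2} + z_β)² · (σ₁² + σ₂²) / δ²
  = (1.960 + 0.842)² · (2² + 2.2² = 8.84) / 0.8²
  = 7.8512 · 8.84 / 0.64
  = 108.44
Adjust for 65% response: 108.44 / 0.65 = 166.84.
Round up → n = 167 per group.

n = 167 per group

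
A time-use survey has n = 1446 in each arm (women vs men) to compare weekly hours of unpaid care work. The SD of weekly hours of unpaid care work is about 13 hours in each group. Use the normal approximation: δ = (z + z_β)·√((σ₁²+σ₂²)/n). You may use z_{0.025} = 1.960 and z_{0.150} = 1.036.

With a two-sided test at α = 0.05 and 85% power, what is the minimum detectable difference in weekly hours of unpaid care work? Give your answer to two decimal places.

δ = (z_{α/2} + z_β) · √((σ₁²+σ₂²)/n)
  = (1.960 + 1.036) · √(338/1446)
  = 2.996 · √0.23375
  = 2.996 · 0.4835
  = 1.4485

Minimum detectable difference ≈ 1.45 hours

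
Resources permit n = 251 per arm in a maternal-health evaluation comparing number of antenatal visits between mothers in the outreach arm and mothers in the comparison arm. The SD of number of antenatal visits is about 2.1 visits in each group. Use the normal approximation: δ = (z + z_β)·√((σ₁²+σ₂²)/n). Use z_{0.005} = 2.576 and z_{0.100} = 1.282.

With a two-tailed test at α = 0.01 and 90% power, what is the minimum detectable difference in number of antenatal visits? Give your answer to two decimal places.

Minimum detectable difference ≈ 0.72 visits

δ = (z_{α/2} + z_β) · √((σ₁²+σ₂²)/n)
  = (2.576 + 1.282) · √(8.82/251)
  = 3.858 · √0.03514
  = 3.858 · 0.1875
  = 0.7232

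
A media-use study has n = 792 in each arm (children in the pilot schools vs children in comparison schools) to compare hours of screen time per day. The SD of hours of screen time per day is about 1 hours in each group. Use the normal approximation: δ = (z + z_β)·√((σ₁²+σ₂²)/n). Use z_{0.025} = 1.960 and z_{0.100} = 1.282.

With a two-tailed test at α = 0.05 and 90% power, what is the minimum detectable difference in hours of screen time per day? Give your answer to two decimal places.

Minimum detectable difference ≈ 0.16 hours

δ = (z_{α/2} + z_β) · √((σ₁²+σ₂²)/n)
  = (1.960 + 1.282) · √(2/792)
  = 3.242 · √0.00253
  = 3.242 · 0.0503
  = 0.1629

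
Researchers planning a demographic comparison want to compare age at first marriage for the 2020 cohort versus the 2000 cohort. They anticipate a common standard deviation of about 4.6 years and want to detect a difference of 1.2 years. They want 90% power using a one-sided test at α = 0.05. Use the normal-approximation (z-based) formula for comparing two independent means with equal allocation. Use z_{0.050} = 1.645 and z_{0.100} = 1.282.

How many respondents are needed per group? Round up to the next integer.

n = (z_α + z_β)² · (σ₁² + σ₂²) / δ²
  = (1.645 + 1.282)² · (2·4.6² = 42.32) / 1.2²
  = 8.5673 · 42.32 / 1.44
  = 251.78
Round up → n = 252 per group.

n = 252 per group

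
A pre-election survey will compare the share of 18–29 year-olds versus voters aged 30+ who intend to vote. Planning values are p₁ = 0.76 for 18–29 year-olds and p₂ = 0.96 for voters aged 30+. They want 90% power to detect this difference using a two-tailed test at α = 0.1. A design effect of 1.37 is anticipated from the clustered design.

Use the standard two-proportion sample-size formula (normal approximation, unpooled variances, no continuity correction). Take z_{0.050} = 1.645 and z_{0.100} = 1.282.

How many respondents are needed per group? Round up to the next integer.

n = 65 per group

n = (z_{α/2} + z_β)² · [p₁(1−p₁) + p₂(1−p₂)] / (p₁ − p₂)²
  = (1.645 + 1.282)² · (0.76·0.24 + 0.96·0.04) / (-0.20)²
  = (2.927)² · (0.1824 + 0.0384) / 0.0400
  = 8.5673 · 0.2208 / 0.0400
  = 47.29
Design effect: 1.37 × 47.29 = 64.79.
Round up → n = 65 per group.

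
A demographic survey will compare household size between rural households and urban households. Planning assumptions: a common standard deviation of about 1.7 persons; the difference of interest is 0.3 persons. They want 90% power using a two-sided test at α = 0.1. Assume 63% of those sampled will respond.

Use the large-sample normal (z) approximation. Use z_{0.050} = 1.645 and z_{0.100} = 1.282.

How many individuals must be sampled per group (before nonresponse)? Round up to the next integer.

n = 874 per group

n = (z_{α/2} + z_β)² · (σ₁² + σ₂²) / δ²
  = (1.645 + 1.282)² · (2·1.7² = 5.78) / 0.3²
  = 8.5673 · 5.78 / 0.09
  = 550.21
Adjust for 63% response: 550.21 / 0.63 = 873.35.
Round up → n = 874 per group.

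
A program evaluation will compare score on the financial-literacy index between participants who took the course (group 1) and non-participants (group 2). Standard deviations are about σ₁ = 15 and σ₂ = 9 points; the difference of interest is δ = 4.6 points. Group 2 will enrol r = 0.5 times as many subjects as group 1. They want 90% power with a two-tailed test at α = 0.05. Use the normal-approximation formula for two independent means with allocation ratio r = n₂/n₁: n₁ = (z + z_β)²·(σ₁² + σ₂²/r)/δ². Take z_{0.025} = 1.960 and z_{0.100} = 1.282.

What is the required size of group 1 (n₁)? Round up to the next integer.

n₁ = (z_{α/2} + z_β)² · (σ₁² + σ₂²/r) / δ²
   = (1.960 + 1.282)² · (15² + 9²/0.5) / 4.6²
   = 10.5106 · (225 + 162) / 21.16
   = 10.5106 · 387 / 21.16
   = 192.23
Round up → n₁ = 193; n₂ = r·n₁ = 0.5 × 193 = 97.

n₁ = 193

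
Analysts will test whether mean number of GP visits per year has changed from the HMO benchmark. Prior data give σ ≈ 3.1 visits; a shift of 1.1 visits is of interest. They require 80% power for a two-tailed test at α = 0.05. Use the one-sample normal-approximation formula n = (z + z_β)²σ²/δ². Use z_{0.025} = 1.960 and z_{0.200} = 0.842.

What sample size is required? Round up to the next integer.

n = 63

n = (z_{α/2} + z_β)² · σ² / δ²
  = (1.960 + 0.842)² · 3.1² / 1.1²
  = 7.8512 · 9.61 / 1.21
  = 62.36
Round up → n = 63.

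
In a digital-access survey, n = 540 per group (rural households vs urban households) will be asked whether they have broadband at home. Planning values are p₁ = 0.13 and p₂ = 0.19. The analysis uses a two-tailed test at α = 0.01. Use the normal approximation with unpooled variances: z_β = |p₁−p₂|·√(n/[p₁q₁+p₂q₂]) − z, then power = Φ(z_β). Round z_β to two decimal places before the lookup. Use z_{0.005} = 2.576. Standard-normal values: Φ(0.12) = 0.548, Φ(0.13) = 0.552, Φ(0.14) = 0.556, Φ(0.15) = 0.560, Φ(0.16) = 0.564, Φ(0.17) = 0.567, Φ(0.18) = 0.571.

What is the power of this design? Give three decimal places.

Power ≈ 0.548

z_β = |p₁−p₂|·√(n/[p₁q₁+p₂q₂]) − z_{α/2}
    = 0.06 · √(540/0.2670) − 2.576
    = 0.06 · 44.9719 − 2.576
    = 2.6983 − 2.576 = 0.1223 → 0.12
Power = Φ(0.12) = 0.548.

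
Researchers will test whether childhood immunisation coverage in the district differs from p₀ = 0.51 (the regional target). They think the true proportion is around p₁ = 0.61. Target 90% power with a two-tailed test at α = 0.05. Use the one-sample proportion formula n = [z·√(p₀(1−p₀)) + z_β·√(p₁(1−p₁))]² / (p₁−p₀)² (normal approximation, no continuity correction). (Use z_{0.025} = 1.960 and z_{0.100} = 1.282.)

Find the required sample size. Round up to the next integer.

n = 258

n = [z_{α/2}·√(p₀q₀) + z_β·√(p₁q₁)]² / (p₁ − p₀)²
  = [1.960·√(0.51·0.49) + 1.282·√(0.61·0.39)]² / (0.10)²
  = [1.960·0.4999 + 1.282·0.4877]² / 0.0100
  = [1.6051]² / 0.0100
  = 257.63
Round up → n = 258.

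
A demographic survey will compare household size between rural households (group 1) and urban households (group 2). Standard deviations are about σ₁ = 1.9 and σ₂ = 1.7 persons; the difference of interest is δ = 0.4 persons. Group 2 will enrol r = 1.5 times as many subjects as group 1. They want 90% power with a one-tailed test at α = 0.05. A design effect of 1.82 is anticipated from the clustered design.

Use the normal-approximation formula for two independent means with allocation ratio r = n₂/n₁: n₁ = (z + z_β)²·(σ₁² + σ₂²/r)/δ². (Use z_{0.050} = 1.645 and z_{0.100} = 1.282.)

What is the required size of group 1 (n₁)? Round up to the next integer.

n₁ = (z_α + z_β)² · (σ₁² + σ₂²/r) / δ²
   = (1.645 + 1.282)² · (1.9² + 1.7²/1.5) / 0.4²
   = 8.5673 · (3.61 + 1.9267) / 0.16
   = 8.5673 · 5.5367 / 0.16
   = 296.47
Design effect: 1.82 × 296.47 = 539.57.
Round up → n₁ = 540; n₂ = r·n₁ = 1.5 × 540 = 810.

n₁ = 540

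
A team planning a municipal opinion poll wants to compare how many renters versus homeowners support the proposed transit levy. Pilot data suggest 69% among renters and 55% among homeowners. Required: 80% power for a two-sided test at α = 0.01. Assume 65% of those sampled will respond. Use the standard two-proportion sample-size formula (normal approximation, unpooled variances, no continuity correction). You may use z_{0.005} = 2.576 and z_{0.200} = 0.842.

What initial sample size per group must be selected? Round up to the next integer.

n = (z_{α/2} + z_β)² · [p₁(1−p₁) + p₂(1−p₂)] / (p₁ − p₂)²
  = (2.576 + 0.842)² · (0.69·0.31 + 0.55·0.45) / (0.14)²
  = (3.418)² · (0.2139 + 0.2475) / 0.0196
  = 11.6827 · 0.4614 / 0.0196
  = 275.02
Adjust for 65% response: 275.02 / 0.65 = 423.11.
Round up → n = 424 per group.

n = 424 per group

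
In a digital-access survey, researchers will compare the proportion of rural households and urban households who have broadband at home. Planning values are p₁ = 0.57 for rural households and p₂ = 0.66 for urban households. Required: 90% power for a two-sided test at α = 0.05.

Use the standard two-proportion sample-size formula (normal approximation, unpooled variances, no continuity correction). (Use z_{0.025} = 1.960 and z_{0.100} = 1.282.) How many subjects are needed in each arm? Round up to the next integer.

n = 610 per group

n = (z_{α/2} + z_β)² · [p₁(1−p₁) + p₂(1−p₂)] / (p₁ − p₂)²
  = (1.960 + 1.282)² · (0.57·0.43 + 0.66·0.34) / (-0.09)²
  = (3.242)² · (0.2451 + 0.2244) / 0.0081
  = 10.5106 · 0.4695 / 0.0081
  = 609.22
Round up → n = 610 per group.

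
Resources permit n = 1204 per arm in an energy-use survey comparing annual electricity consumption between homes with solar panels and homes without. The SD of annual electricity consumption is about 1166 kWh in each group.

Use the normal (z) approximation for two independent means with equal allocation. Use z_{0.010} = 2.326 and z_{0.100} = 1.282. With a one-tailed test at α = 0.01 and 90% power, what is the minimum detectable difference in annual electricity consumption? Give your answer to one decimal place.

δ = (z_α + z_β) · √((σ₁²+σ₂²)/n)
  = (2.326 + 1.282) · √(2719112/1204)
  = 3.608 · √2258.4
  = 3.608 · 47.5226
  = 171.4616

Minimum detectable difference ≈ 171.5 kWh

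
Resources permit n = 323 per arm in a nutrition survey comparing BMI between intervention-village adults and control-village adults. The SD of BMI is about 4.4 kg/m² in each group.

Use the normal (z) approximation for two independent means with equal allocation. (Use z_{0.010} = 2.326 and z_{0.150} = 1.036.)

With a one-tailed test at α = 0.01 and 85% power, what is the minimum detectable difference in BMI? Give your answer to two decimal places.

δ = (z_α + z_β) · √((σ₁²+σ₂²)/n)
  = (2.326 + 1.036) · √(38.72/323)
  = 3.362 · √0.11988
  = 3.362 · 0.3462
  = 1.1640

Minimum detectable difference ≈ 1.16 kg/m²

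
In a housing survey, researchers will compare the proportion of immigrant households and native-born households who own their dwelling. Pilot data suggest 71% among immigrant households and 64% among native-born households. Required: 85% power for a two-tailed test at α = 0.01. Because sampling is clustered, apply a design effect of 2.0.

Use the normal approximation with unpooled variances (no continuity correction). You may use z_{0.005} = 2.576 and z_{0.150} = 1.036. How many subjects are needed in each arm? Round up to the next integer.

n = 2324 per group

n = (z_{α/2} + z_β)² · [p₁(1−p₁) + p₂(1−p₂)] / (p₁ − p₂)²
  = (2.576 + 1.036)² · (0.71·0.29 + 0.64·0.36) / (0.07)²
  = (3.612)² · (0.2059 + 0.2304) / 0.0049
  = 13.0465 · 0.4363 / 0.0049
  = 1161.67
Design effect: 2.0 × 1161.67 = 2323.35.
Round up → n = 2324 per group.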